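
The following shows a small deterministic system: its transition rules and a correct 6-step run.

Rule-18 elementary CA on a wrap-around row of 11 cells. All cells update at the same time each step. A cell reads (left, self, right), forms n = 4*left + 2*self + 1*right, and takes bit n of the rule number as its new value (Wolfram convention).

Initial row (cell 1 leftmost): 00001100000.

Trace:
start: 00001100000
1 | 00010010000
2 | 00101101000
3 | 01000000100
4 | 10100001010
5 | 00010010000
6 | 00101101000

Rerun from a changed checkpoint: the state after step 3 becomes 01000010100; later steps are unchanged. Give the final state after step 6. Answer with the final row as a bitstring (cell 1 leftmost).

00100000010

state after step 3 := 01000010100
4 | 10100100010
5 | 00011010100
6 | 00100000010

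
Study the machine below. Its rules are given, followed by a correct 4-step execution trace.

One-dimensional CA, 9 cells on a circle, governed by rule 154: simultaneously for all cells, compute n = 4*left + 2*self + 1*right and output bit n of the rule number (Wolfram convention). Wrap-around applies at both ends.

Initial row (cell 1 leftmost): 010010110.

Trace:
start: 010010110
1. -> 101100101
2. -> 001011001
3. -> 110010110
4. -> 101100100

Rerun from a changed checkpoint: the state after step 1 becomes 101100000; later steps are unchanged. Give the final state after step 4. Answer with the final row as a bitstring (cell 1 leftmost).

101010000

state after step 1 := 101100000
2. -> 001010001
3. -> 110001010
4. -> 101010000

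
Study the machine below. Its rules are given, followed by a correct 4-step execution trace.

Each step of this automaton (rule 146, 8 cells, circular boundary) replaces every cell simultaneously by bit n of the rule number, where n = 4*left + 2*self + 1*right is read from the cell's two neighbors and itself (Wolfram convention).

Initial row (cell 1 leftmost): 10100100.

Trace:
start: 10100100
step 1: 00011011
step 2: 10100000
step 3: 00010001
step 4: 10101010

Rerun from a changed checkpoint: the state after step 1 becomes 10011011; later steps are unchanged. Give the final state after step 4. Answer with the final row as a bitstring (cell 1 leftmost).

00101101

state after step 1 := 10011011
step 2: 01100001
step 3: 00010010
step 4: 00101101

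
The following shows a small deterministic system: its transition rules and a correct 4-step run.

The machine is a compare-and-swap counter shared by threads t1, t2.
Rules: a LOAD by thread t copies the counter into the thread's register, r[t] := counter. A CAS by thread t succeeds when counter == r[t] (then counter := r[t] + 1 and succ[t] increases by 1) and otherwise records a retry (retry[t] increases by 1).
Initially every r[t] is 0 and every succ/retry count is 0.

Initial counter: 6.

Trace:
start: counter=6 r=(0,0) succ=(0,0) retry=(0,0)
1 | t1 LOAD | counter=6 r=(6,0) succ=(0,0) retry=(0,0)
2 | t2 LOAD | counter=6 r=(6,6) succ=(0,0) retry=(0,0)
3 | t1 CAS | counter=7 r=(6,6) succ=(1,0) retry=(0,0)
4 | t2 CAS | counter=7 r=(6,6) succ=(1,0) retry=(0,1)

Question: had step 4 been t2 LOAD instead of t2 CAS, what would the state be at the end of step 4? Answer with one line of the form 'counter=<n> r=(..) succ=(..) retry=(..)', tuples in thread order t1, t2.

counter=7 r=(6,7) succ=(1,0) retry=(0,0)

(re-executing from step 4 with the substitution; state before step 4: counter=7 r=(6,6) succ=(1,0) retry=(0,0))
4 | t2 LOAD | counter=7 r=(6,7) succ=(1,0) retry=(0,0)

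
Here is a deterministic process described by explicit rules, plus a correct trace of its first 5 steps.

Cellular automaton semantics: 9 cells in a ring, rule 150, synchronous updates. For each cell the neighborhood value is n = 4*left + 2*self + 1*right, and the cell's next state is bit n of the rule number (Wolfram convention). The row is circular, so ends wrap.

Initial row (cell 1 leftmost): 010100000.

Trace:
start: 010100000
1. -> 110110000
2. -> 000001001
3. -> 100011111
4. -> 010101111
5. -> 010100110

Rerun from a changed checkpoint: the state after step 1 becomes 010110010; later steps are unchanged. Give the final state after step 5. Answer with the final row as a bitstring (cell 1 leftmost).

state after step 1 := 010110010
2. -> 110001111
3. -> 101010111
4. -> 001010011
5. -> 111011100

111011100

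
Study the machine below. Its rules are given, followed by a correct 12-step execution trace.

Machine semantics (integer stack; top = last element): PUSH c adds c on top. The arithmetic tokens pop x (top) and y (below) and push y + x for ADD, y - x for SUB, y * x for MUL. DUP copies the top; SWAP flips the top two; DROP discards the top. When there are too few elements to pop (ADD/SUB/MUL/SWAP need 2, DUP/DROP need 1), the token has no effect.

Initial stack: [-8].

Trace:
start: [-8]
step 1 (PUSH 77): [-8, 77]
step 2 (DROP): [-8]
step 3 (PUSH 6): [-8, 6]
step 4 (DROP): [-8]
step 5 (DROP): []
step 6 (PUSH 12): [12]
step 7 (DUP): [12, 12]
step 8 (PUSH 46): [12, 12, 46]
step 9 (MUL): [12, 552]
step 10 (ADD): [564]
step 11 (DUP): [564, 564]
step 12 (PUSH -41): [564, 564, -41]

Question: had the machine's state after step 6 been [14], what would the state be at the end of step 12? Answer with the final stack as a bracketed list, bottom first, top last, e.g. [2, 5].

[658, 658, -41]

state after step 6 := [14]
step 7 (DUP): [14, 14]
step 8 (PUSH 46): [14, 14, 46]
step 9 (MUL): [14, 644]
step 10 (ADD): [658]
step 11 (DUP): [658, 658]
step 12 (PUSH -41): [658, 658, -41]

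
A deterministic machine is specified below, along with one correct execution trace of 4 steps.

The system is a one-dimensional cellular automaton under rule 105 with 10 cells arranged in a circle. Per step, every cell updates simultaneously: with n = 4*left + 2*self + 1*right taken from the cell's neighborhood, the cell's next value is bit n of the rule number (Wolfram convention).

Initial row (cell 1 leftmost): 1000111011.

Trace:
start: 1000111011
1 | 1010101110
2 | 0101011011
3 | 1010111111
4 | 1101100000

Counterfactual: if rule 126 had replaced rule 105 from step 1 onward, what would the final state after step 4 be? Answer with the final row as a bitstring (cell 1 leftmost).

0000011011

(re-executing steps 1..4 under rule 126; state before step 1: 1000111011)
1 | 1101101110
2 | 1111111011
3 | 0000001110
4 | 0000011011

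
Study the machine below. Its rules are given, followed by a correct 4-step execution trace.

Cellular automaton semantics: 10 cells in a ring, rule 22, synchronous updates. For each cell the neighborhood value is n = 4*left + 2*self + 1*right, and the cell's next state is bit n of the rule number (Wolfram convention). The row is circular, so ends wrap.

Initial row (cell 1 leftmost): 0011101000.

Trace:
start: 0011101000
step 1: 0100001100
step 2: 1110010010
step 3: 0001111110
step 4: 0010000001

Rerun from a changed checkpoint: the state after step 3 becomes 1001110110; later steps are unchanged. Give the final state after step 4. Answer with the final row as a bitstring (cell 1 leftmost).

1110000000

state after step 3 := 1001110110
step 4: 1110000000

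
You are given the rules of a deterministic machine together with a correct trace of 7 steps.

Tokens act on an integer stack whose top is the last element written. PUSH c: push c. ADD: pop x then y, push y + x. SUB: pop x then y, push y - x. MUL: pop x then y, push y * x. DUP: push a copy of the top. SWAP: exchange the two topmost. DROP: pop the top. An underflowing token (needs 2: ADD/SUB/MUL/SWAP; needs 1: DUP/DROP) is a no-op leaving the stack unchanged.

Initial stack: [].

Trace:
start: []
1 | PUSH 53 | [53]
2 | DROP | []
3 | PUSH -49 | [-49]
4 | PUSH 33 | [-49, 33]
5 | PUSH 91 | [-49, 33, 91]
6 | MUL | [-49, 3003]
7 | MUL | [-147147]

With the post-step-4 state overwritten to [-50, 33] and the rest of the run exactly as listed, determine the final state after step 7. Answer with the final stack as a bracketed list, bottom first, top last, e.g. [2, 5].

[-150150]

state after step 4 := [-50, 33]
5 | PUSH 91 | [-50, 33, 91]
6 | MUL | [-50, 3003]
7 | MUL | [-150150]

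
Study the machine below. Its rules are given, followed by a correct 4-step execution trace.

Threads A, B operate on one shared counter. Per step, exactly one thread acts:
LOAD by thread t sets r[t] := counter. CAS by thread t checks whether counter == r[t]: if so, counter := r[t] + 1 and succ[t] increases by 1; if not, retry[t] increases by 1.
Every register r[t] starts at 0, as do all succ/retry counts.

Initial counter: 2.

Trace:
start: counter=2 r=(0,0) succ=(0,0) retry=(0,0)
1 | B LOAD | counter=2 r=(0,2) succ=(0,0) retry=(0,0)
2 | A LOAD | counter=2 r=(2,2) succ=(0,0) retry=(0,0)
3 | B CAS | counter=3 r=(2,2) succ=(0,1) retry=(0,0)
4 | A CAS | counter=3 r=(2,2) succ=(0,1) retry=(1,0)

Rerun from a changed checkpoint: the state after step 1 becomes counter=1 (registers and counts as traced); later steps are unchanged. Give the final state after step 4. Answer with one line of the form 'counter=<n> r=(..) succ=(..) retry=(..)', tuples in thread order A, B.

state after step 1 := counter=1 r=(0,2) succ=(0,0) retry=(0,0)
2 | A LOAD | counter=1 r=(1,2) succ=(0,0) retry=(0,0)
3 | B CAS | counter=1 r=(1,2) succ=(0,0) retry=(0,1)
4 | A CAS | counter=2 r=(1,2) succ=(1,0) retry=(0,1)

counter=2 r=(1,2) succ=(1,0) retry=(0,1)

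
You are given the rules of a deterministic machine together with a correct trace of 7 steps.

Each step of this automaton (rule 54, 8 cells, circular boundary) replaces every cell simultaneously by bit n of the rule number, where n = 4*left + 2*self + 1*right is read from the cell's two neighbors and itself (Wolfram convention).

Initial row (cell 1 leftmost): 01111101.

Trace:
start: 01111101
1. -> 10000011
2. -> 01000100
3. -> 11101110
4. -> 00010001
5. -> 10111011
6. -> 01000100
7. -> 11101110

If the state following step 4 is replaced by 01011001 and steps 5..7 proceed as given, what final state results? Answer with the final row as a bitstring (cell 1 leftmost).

state after step 4 := 01011001
5. -> 11100111
6. -> 00011000
7. -> 00100100

00100100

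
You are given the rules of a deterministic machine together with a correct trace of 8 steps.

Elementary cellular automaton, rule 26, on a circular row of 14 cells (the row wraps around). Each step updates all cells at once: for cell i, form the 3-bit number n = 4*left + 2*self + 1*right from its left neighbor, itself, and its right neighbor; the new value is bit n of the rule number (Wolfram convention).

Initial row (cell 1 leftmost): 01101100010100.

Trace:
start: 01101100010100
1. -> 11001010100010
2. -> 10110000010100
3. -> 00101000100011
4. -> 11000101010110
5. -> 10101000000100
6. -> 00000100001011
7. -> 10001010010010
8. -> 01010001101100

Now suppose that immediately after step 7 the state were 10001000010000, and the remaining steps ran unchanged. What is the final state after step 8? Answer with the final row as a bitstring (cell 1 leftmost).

state after step 7 := 10001000010000
8. -> 01010100101001

01010100101001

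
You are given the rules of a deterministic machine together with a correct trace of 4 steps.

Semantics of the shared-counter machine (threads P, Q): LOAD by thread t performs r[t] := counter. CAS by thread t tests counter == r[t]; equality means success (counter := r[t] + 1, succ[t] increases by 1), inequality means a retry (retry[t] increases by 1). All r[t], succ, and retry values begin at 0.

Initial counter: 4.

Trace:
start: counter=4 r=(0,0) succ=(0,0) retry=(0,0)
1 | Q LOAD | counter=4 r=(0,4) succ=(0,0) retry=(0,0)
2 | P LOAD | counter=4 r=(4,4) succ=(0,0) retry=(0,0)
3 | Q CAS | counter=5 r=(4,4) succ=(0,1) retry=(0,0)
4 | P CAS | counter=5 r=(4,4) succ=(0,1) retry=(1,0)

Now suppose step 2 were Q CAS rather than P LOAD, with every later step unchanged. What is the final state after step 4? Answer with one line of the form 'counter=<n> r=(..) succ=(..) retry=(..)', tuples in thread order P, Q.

(re-executing from step 2 with the substitution; state before step 2: counter=4 r=(0,4) succ=(0,0) retry=(0,0))
2 | Q CAS | counter=5 r=(0,4) succ=(0,1) retry=(0,0)
3 | Q CAS | counter=5 r=(0,4) succ=(0,1) retry=(0,1)
4 | P CAS | counter=5 r=(0,4) succ=(0,1) retry=(1,1)

counter=5 r=(0,4) succ=(0,1) retry=(1,1)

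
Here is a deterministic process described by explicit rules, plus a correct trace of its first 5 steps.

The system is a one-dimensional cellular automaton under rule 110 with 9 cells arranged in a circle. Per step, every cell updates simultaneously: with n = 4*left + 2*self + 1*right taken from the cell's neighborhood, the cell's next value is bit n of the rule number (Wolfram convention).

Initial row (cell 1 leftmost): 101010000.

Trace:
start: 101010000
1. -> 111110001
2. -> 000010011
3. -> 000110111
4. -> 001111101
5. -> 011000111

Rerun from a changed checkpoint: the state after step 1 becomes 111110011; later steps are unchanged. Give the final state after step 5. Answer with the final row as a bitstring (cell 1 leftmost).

state after step 1 := 111110011
2. -> 000010110
3. -> 000111110
4. -> 001100010
5. -> 011100110

011100110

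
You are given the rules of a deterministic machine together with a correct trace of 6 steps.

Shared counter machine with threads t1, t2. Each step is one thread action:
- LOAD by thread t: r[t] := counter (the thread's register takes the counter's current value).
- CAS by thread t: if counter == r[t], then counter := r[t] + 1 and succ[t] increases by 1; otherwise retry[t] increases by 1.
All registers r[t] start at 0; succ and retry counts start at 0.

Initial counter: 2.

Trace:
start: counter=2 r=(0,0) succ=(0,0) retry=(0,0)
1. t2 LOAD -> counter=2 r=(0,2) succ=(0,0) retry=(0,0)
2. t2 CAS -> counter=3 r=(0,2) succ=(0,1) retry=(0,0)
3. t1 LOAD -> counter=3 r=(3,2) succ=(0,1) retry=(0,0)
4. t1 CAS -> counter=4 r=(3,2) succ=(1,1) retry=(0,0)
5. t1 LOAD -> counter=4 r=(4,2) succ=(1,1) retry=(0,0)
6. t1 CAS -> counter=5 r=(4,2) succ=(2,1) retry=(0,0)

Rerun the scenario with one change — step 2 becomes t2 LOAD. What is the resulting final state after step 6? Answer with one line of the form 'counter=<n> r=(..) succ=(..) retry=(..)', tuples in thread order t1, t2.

counter=4 r=(3,2) succ=(2,0) retry=(0,0)

(re-executing from step 2 with the substitution; state before step 2: counter=2 r=(0,2) succ=(0,0) retry=(0,0))
2. t2 LOAD -> counter=2 r=(0,2) succ=(0,0) retry=(0,0)
3. t1 LOAD -> counter=2 r=(2,2) succ=(0,0) retry=(0,0)
4. t1 CAS -> counter=3 r=(2,2) succ=(1,0) retry=(0,0)
5. t1 LOAD -> counter=3 r=(3,2) succ=(1,0) retry=(0,0)
6. t1 CAS -> counter=4 r=(3,2) succ=(2,0) retry=(0,0)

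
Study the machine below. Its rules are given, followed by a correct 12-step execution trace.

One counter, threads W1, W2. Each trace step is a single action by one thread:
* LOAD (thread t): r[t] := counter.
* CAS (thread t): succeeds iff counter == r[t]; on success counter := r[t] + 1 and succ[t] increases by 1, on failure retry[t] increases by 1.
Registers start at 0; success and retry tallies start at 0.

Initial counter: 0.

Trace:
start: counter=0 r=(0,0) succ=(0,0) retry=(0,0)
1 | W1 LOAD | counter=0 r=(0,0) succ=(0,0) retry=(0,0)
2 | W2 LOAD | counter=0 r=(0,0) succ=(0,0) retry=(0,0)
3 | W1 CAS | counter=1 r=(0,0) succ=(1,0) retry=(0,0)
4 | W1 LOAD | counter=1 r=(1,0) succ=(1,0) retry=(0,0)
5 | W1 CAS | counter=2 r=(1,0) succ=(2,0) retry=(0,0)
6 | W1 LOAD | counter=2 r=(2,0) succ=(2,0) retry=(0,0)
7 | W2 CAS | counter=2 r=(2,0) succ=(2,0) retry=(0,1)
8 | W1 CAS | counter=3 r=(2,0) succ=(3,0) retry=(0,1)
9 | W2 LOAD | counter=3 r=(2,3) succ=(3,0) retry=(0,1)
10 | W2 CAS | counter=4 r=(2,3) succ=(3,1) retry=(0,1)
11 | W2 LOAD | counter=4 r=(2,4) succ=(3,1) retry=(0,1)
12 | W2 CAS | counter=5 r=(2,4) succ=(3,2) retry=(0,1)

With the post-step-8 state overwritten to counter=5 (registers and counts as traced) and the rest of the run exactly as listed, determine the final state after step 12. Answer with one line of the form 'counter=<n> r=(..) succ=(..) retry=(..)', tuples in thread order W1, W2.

counter=7 r=(2,6) succ=(3,2) retry=(0,1)

state after step 8 := counter=5 r=(2,0) succ=(3,0) retry=(0,1)
9 | W2 LOAD | counter=5 r=(2,5) succ=(3,0) retry=(0,1)
10 | W2 CAS | counter=6 r=(2,5) succ=(3,1) retry=(0,1)
11 | W2 LOAD | counter=6 r=(2,6) succ=(3,1) retry=(0,1)
12 | W2 CAS | counter=7 r=(2,6) succ=(3,2) retry=(0,1)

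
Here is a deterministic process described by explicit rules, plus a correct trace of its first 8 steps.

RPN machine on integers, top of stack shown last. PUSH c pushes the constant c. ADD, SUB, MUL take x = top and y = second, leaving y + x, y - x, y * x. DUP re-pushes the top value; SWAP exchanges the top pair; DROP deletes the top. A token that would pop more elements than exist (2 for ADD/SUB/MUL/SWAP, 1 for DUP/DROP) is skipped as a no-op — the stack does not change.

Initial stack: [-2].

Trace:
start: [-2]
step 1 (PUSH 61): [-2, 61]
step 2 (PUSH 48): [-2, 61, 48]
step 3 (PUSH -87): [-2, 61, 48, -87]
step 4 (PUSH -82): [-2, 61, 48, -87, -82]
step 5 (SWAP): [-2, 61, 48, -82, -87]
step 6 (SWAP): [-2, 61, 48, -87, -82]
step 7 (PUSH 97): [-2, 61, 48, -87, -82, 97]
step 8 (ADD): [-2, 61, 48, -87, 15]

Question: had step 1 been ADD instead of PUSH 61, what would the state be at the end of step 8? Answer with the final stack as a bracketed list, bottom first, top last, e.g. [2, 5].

[-2, 48, -87, 15]

(re-executing from step 1 with the substitution; state before step 1: [-2])
step 1 (ADD): [-2]
step 2 (PUSH 48): [-2, 48]
step 3 (PUSH -87): [-2, 48, -87]
step 4 (PUSH -82): [-2, 48, -87, -82]
step 5 (SWAP): [-2, 48, -82, -87]
step 6 (SWAP): [-2, 48, -87, -82]
step 7 (PUSH 97): [-2, 48, -87, -82, 97]
step 8 (ADD): [-2, 48, -87, 15]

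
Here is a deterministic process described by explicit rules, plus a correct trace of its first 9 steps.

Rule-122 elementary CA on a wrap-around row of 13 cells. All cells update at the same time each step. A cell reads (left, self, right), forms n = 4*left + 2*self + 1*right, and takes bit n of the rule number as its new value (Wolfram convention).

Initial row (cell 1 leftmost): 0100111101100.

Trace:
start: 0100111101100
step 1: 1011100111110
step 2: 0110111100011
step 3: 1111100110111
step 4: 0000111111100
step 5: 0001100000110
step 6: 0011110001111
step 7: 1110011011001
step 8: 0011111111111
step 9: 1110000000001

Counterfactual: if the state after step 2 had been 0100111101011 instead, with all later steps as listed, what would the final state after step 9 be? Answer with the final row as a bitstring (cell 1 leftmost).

state after step 2 := 0100111101011
step 3: 1011100110111
step 4: 1110111111100
step 5: 1011100000111
step 6: 1110110001100
step 7: 1011111011111
step 8: 1110001110000
step 9: 1011011011001

1011011011001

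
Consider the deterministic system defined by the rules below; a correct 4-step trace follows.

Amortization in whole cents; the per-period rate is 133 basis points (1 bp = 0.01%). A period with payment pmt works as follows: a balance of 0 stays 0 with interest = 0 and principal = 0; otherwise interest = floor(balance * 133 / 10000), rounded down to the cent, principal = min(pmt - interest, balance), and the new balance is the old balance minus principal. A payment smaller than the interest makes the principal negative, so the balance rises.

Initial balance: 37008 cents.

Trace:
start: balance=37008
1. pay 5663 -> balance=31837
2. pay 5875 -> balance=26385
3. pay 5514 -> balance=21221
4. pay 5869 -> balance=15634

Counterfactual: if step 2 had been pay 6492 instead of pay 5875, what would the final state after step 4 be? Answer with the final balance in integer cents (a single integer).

(re-executing from step 2 with the substitution; state before step 2: balance=31837)
2. pay 6492 -> balance=25768
3. pay 5514 -> balance=20596
4. pay 5869 -> balance=15000

15000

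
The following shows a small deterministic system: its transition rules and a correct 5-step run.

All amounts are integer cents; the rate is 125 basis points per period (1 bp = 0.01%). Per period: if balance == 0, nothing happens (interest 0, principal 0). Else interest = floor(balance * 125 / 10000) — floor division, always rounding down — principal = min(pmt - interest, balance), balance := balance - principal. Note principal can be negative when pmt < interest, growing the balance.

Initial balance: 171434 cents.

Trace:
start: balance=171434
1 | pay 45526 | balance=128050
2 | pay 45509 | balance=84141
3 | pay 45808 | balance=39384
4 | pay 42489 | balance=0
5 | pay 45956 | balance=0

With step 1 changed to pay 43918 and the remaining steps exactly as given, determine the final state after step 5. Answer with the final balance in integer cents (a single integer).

(re-executing from step 1 with the substitution; state before step 1: balance=171434)
1 | pay 43918 | balance=129658
2 | pay 45509 | balance=85769
3 | pay 45808 | balance=41033
4 | pay 42489 | balance=0
5 | pay 45956 | balance=0

0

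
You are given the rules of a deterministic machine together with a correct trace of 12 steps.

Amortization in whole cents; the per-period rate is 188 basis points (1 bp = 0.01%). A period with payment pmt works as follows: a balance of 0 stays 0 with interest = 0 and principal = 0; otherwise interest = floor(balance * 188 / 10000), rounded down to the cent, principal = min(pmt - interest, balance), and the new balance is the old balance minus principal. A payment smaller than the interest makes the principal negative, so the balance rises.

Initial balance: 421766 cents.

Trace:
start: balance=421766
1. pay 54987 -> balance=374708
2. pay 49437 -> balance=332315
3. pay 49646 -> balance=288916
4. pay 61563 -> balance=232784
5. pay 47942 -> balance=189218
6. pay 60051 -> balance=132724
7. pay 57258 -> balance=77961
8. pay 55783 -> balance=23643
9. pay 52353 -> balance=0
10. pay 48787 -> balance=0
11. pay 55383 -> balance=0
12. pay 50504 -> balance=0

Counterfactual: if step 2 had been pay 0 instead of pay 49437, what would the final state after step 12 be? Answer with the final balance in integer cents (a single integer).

0

(re-executing from step 2 with the substitution; state before step 2: balance=374708)
2. pay 0 -> balance=381752
3. pay 49646 -> balance=339282
4. pay 61563 -> balance=284097
5. pay 47942 -> balance=241496
6. pay 60051 -> balance=185985
7. pay 57258 -> balance=132223
8. pay 55783 -> balance=78925
9. pay 52353 -> balance=28055
10. pay 48787 -> balance=0
11. pay 55383 -> balance=0
12. pay 50504 -> balance=0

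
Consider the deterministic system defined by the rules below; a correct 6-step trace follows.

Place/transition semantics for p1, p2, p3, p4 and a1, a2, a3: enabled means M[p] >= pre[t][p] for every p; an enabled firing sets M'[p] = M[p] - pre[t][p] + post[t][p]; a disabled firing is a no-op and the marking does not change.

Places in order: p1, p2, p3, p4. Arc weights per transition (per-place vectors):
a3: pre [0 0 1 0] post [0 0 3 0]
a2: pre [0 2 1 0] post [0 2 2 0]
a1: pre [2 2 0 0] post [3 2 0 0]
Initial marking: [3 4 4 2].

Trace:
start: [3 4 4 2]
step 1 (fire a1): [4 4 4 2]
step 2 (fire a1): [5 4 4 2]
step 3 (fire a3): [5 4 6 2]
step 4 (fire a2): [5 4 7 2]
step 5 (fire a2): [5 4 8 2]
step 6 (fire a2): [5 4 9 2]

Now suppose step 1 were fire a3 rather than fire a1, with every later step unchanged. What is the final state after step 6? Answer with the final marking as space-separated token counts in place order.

(re-executing from step 1 with the substitution; state before step 1: [3 4 4 2])
step 1 (fire a3): [3 4 6 2]
step 2 (fire a1): [4 4 6 2]
step 3 (fire a3): [4 4 8 2]
step 4 (fire a2): [4 4 9 2]
step 5 (fire a2): [4 4 10 2]
step 6 (fire a2): [4 4 11 2]

4 4 11 2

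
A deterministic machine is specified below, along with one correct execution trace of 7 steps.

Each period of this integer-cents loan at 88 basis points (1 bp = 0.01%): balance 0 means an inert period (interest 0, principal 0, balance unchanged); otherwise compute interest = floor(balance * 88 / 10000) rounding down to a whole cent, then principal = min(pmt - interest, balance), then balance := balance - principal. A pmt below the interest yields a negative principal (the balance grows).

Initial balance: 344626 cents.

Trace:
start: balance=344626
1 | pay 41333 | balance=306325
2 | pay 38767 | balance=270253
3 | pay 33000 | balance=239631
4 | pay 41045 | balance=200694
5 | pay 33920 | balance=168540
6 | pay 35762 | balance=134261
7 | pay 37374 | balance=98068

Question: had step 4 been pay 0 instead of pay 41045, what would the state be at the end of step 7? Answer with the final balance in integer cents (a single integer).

(re-executing from step 4 with the substitution; state before step 4: balance=239631)
4 | pay 0 | balance=241739
5 | pay 33920 | balance=209946
6 | pay 35762 | balance=176031
7 | pay 37374 | balance=140206

140206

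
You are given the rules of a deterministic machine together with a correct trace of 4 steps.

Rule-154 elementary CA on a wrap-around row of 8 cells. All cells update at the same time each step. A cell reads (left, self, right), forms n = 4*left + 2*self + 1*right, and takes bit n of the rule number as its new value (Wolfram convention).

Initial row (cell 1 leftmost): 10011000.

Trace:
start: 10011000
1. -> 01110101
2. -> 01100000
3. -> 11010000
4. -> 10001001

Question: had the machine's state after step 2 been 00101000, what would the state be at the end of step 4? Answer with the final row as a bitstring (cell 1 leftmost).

state after step 2 := 00101000
3. -> 01000100
4. -> 10101010

10101010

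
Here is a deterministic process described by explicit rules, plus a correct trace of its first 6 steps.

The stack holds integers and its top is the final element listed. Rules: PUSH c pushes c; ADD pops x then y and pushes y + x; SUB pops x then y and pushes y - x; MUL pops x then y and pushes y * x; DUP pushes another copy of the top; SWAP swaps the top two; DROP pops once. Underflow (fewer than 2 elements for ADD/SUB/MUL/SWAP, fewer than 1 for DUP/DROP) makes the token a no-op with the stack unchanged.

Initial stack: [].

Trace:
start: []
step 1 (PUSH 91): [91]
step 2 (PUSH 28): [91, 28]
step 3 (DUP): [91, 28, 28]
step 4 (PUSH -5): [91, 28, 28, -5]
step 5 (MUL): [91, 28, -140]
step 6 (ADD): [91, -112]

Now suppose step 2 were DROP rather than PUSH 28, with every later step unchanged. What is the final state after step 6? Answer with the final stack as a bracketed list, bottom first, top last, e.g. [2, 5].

(re-executing from step 2 with the substitution; state before step 2: [91])
step 2 (DROP): []
step 3 (DUP): []
step 4 (PUSH -5): [-5]
step 5 (MUL): [-5]
step 6 (ADD): [-5]

[-5]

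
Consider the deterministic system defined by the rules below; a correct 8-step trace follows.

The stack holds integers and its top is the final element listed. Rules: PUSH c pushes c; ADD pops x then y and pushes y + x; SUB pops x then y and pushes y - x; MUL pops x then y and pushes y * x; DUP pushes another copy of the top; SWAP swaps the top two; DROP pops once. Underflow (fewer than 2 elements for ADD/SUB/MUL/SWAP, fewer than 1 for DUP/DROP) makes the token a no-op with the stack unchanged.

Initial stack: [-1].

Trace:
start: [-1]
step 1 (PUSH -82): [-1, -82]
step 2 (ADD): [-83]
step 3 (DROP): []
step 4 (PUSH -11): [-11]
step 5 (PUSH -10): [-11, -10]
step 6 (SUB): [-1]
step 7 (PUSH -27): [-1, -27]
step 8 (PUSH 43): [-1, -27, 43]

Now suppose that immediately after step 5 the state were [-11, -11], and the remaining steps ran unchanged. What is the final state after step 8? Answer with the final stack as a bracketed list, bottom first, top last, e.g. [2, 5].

[0, -27, 43]

state after step 5 := [-11, -11]
step 6 (SUB): [0]
step 7 (PUSH -27): [0, -27]
step 8 (PUSH 43): [0, -27, 43]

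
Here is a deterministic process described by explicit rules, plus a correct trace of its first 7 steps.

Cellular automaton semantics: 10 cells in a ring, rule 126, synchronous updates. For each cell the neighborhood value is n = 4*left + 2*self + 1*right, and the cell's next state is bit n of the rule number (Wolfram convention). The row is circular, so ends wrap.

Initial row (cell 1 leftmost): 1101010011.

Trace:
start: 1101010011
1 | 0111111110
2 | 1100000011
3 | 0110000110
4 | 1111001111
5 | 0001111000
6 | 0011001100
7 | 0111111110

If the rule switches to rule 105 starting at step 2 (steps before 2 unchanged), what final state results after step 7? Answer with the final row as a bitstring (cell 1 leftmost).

(re-executing steps 2..7 under rule 105; state before step 2: 0111111110)
2 | 0100000010
3 | 0001111000
4 | 1101001011
5 | 0110000110
6 | 0110110110
7 | 0111111110

0111111110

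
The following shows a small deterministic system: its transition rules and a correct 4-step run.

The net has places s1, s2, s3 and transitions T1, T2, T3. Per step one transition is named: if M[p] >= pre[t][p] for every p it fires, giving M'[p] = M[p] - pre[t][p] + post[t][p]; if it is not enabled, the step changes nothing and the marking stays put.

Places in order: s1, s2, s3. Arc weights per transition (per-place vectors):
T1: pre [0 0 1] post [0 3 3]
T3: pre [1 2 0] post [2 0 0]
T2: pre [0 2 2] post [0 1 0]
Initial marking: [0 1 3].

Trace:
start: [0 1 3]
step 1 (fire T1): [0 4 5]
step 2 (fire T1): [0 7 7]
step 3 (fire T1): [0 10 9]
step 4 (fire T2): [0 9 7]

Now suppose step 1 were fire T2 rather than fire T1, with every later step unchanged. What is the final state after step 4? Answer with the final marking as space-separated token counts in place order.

(re-executing from step 1 with the substitution; state before step 1: [0 1 3])
step 1 (fire T2): [0 1 3]
step 2 (fire T1): [0 4 5]
step 3 (fire T1): [0 7 7]
step 4 (fire T2): [0 6 5]

0 6 5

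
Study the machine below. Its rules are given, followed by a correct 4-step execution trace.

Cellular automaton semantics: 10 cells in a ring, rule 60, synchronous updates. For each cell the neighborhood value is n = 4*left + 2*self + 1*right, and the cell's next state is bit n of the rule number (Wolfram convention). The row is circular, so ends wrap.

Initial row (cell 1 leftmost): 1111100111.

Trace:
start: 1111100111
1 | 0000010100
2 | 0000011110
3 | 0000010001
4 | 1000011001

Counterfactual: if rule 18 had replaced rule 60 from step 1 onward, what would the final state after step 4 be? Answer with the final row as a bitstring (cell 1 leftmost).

(re-executing steps 1..4 under rule 18; state before step 1: 1111100111)
1 | 0000011000
2 | 0000100100
3 | 0001011010
4 | 0010000001

0010000001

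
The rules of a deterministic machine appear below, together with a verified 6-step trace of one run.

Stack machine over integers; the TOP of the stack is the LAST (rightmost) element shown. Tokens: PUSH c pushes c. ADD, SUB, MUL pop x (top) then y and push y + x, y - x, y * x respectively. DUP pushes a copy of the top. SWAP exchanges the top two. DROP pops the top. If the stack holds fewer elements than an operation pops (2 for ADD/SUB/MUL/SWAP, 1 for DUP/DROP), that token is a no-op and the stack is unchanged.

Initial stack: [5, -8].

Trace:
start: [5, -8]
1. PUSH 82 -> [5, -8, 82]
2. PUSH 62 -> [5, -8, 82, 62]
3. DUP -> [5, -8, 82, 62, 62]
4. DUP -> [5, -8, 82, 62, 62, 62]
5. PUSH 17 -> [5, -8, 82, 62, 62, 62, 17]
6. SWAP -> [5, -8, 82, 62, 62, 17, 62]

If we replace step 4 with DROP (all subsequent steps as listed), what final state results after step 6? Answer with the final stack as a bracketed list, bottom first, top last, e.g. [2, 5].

[5, -8, 82, 17, 62]

(re-executing from step 4 with the substitution; state before step 4: [5, -8, 82, 62, 62])
4. DROP -> [5, -8, 82, 62]
5. PUSH 17 -> [5, -8, 82, 62, 17]
6. SWAP -> [5, -8, 82, 17, 62]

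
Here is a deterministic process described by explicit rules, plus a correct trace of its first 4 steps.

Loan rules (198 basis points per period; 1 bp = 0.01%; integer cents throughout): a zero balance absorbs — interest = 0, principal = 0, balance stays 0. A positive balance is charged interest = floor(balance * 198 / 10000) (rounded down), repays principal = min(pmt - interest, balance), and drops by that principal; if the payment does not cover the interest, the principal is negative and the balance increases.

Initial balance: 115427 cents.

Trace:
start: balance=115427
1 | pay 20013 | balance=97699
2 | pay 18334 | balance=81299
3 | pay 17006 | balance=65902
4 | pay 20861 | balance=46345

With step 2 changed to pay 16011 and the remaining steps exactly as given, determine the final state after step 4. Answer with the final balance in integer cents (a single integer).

(re-executing from step 2 with the substitution; state before step 2: balance=97699)
2 | pay 16011 | balance=83622
3 | pay 17006 | balance=68271
4 | pay 20861 | balance=48761

48761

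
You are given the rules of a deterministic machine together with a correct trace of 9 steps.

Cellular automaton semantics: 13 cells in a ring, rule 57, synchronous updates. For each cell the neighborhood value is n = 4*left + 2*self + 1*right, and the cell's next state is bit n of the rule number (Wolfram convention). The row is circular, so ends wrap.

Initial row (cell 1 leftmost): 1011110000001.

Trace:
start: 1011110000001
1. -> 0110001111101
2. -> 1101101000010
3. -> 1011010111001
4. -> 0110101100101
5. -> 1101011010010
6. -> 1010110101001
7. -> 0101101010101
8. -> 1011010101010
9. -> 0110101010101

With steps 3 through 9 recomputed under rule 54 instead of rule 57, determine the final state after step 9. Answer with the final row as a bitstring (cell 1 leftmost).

(re-executing steps 3..9 under rule 54; state before step 3: 1101101000010)
3. -> 0010011100111
4. -> 1111100011000
5. -> 0000010100101
6. -> 1000111111111
7. -> 0101000000000
8. -> 1111100000000
9. -> 0000010000001

0000010000001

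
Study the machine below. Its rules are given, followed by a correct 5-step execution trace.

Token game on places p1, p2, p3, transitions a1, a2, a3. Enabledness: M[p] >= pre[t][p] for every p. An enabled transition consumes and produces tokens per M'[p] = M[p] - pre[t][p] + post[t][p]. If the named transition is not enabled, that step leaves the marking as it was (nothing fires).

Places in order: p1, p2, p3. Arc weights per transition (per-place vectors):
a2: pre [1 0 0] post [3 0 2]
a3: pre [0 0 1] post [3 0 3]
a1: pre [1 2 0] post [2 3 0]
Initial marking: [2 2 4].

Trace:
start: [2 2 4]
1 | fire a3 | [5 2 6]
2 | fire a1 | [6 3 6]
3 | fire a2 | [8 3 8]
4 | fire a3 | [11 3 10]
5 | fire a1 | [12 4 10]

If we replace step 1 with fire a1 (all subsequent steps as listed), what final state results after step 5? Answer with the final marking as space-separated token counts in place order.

10 5 8

(re-executing from step 1 with the substitution; state before step 1: [2 2 4])
1 | fire a1 | [3 3 4]
2 | fire a1 | [4 4 4]
3 | fire a2 | [6 4 6]
4 | fire a3 | [9 4 8]
5 | fire a1 | [10 5 8]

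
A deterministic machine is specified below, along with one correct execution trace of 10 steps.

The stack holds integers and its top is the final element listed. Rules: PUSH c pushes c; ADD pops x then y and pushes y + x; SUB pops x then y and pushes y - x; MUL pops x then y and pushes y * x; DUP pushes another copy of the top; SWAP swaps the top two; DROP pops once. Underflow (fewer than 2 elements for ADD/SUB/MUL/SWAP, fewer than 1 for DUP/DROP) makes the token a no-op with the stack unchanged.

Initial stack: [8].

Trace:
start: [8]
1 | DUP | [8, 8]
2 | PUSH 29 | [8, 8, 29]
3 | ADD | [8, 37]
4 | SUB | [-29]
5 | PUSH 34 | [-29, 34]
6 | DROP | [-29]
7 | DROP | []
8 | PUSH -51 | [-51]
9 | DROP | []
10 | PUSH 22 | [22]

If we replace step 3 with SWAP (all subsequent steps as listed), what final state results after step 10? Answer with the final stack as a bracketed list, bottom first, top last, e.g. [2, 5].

(re-executing from step 3 with the substitution; state before step 3: [8, 8, 29])
3 | SWAP | [8, 29, 8]
4 | SUB | [8, 21]
5 | PUSH 34 | [8, 21, 34]
6 | DROP | [8, 21]
7 | DROP | [8]
8 | PUSH -51 | [8, -51]
9 | DROP | [8]
10 | PUSH 22 | [8, 22]

[8, 22]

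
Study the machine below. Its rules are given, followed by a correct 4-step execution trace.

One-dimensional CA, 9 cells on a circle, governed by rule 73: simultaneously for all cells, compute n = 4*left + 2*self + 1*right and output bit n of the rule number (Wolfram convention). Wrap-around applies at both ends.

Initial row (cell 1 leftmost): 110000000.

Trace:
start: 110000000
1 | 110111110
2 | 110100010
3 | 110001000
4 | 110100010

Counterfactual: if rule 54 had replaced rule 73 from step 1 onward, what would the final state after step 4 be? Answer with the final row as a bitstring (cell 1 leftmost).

000111110

(re-executing steps 1..4 under rule 54; state before step 1: 110000000)
1 | 001000001
2 | 111100011
3 | 000010100
4 | 000111110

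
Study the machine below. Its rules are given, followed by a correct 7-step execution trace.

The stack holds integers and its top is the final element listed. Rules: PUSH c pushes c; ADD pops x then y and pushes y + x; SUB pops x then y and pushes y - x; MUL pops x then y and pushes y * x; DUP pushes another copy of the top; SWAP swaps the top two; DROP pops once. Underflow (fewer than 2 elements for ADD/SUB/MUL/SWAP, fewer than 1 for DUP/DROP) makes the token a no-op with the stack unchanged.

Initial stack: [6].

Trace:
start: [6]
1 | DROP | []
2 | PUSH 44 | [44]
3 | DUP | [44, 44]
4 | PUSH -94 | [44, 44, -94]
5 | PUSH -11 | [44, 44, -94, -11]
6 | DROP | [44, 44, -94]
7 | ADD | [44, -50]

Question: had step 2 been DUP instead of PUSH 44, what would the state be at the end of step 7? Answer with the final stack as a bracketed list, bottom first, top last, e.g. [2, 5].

[-94]

(re-executing from step 2 with the substitution; state before step 2: [])
2 | DUP | []
3 | DUP | []
4 | PUSH -94 | [-94]
5 | PUSH -11 | [-94, -11]
6 | DROP | [-94]
7 | ADD | [-94]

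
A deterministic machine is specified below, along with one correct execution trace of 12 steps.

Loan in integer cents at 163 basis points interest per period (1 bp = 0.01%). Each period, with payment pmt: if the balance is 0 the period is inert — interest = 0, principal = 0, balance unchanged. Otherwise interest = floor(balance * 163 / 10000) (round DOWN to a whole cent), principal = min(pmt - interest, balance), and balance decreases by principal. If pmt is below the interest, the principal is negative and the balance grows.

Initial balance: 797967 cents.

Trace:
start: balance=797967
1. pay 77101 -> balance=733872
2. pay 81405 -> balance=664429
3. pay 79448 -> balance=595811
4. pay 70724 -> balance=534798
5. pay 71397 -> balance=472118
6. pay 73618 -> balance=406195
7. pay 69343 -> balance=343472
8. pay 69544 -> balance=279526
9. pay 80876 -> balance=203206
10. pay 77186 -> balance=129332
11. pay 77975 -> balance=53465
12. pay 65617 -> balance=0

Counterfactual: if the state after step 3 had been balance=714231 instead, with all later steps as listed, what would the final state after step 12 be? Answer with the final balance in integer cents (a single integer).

125688

state after step 3 := balance=714231
4. pay 70724 -> balance=655148
5. pay 71397 -> balance=594429
6. pay 73618 -> balance=530500
7. pay 69343 -> balance=469804
8. pay 69544 -> balance=407917
9. pay 80876 -> balance=333690
10. pay 77186 -> balance=261943
11. pay 77975 -> balance=188237
12. pay 65617 -> balance=125688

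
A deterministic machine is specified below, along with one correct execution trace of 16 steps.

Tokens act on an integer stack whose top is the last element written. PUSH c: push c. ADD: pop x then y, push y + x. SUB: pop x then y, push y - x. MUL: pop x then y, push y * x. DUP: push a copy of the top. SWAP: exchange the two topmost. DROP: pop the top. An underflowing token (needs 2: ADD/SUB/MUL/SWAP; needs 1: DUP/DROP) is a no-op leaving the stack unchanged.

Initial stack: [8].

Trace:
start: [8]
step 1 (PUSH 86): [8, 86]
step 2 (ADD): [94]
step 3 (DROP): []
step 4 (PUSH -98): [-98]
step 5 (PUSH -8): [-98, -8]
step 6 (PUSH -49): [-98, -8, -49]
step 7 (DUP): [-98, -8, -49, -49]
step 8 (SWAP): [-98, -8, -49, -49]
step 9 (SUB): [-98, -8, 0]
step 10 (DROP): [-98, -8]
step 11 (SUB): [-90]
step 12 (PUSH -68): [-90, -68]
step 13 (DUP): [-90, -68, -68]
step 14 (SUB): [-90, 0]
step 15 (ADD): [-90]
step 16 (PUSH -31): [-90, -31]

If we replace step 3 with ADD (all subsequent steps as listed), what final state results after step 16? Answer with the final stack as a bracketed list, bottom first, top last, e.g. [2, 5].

(re-executing from step 3 with the substitution; state before step 3: [94])
step 3 (ADD): [94]
step 4 (PUSH -98): [94, -98]
step 5 (PUSH -8): [94, -98, -8]
step 6 (PUSH -49): [94, -98, -8, -49]
step 7 (DUP): [94, -98, -8, -49, -49]
step 8 (SWAP): [94, -98, -8, -49, -49]
step 9 (SUB): [94, -98, -8, 0]
step 10 (DROP): [94, -98, -8]
step 11 (SUB): [94, -90]
step 12 (PUSH -68): [94, -90, -68]
step 13 (DUP): [94, -90, -68, -68]
step 14 (SUB): [94, -90, 0]
step 15 (ADD): [94, -90]
step 16 (PUSH -31): [94, -90, -31]

[94, -90, -31]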